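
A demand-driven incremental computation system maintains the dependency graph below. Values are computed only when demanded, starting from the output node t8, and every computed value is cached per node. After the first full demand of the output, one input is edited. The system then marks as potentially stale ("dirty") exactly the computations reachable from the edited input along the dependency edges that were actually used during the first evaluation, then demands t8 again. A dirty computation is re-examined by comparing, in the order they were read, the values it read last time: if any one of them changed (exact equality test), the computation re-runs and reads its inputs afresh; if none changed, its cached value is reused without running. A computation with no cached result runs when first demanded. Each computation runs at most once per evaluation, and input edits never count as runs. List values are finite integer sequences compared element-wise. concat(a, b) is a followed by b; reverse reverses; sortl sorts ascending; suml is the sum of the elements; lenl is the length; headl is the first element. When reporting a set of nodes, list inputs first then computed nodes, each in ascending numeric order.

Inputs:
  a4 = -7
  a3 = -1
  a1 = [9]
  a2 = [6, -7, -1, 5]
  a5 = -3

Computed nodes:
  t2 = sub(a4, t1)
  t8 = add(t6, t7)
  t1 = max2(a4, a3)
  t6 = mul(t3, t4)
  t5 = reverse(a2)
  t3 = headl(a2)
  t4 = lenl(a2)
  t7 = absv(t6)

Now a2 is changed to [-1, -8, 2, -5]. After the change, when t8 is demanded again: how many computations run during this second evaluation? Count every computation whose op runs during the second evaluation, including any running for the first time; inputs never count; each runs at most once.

Computations that run: t3, t4, t6, t7, t8 — 5 in total.

First evaluation (everything demanded from the output):
  t3 = headl([6, -7, -1, 5]) = 6
  t4 = lenl([6, -7, -1, 5]) = 4
  t6 = mul(6, 4) = 24
  t7 = absv(24) = 24
  t8 = add(24, 24) = 48

Propagation after the edit:
  t3: runs — a2 [6, -7, -1, 5]->[-1, -8, 2, -5]; result -1.
  t4: runs — a2 [6, -7, -1, 5]->[-1, -8, 2, -5]; result 4 (same value as before).
  t6: runs — t3 6->-1; result -4.
  t7: runs — t6 24->-4; result 4.
  t8: runs — t6 24->-4; t7 24->4; result 0.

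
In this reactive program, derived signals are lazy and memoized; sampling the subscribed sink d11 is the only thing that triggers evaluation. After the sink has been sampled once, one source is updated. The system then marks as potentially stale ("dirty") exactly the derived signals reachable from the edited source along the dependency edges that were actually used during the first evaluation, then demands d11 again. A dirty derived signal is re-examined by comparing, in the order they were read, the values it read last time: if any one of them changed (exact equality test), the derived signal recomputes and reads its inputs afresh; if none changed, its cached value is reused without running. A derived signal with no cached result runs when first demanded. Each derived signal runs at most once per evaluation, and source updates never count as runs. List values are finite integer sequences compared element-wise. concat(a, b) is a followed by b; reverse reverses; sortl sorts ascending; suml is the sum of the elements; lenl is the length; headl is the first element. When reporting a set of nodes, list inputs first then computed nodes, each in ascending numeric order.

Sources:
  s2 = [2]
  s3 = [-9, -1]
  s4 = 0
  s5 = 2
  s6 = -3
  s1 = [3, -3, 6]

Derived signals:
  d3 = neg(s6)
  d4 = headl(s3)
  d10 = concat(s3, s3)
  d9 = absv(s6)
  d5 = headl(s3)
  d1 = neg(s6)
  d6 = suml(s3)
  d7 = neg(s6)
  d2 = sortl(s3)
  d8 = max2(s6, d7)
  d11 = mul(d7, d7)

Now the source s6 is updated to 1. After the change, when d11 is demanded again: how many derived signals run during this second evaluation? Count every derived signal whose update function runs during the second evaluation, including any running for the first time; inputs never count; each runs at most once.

First demand of the output computes:
  d7 = neg(-3) = 3
  d11 = mul(3, 3) = 9

After the edit, cleaning proceeds:
  d7: a read changed (s6 -3->1) — executes, giving -1.
  d11: a read changed (d7 3->-1; d7 3->-1) — executes, giving 1.

2 derived signals run: d7, d11.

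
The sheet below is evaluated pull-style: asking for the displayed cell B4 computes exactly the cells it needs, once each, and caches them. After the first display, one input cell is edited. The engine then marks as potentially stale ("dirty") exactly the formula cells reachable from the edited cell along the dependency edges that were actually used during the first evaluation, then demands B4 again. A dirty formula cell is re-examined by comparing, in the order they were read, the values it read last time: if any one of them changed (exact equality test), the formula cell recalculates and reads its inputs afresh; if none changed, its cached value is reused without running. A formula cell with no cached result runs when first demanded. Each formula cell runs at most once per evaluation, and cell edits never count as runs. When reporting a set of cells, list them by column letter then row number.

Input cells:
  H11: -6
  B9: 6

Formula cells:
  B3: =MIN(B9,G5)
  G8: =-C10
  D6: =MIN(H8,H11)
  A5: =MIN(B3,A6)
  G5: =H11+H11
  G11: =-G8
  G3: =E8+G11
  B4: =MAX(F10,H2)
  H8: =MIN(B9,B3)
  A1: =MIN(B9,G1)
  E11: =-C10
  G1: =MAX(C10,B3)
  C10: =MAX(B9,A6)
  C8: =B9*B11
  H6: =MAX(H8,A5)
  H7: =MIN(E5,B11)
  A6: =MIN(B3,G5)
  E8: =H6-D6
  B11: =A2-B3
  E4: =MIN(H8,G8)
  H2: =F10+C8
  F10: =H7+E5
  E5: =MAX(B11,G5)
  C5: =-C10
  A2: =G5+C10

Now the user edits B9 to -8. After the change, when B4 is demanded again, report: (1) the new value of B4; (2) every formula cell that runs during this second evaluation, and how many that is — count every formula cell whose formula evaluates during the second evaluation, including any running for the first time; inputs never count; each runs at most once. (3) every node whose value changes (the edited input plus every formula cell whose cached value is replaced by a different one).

Demanding B4 again yields 48.
10 formula cells run: A2, B3, B4, B11, C8, C10, E5, F10, H2, H7.
The nodes whose values change: A2, B9, B11, C8, C10, E5, F10, H7.
Note where the cutoff bites: A6 is checked, finds nothing changed, and keeps its cache.

First demand of the output computes:
  G5 = -6 + -6 = -12
  B3 = MIN(6, -12) = -12
  A6 = MIN(-12, -12) = -12
  C10 = MAX(6, -12) = 6
  A2 = -12 + 6 = -6
  B11 = -6 - -12 = 6
  C8 = 6 * 6 = 36
  E5 = MAX(6, -12) = 6
  H7 = MIN(6, 6) = 6
  F10 = 6 + 6 = 12
  H2 = 12 + 36 = 48
  B4 = MAX(12, 48) = 48

After the edit, cleaning proceeds:
  B3: a read changed (B9 6->-8) — executes, giving -12 — identical to its old value.
  A6: dirty, but its reads are unchanged (B3 unchanged, G5 unchanged); cached -12 stands.
  C10: a read changed (B9 6->-8) — executes, giving -8.
  A2: a read changed (C10 6->-8) — executes, giving -20.
  B11: a read changed (A2 -6->-20) — executes, giving -8.
  C8: a read changed (B9 6->-8; B11 6->-8) — executes, giving 64.
  E5: a read changed (B11 6->-8) — executes, giving -8.
  H7: a read changed (E5 6->-8; B11 6->-8) — executes, giving -8.
  F10: a read changed (H7 6->-8; E5 6->-8) — executes, giving -16.
  H2: a read changed (F10 12->-16; C8 36->64) — executes, giving 48 — identical to its old value.
  B4: a read changed (F10 12->-16) — executes, giving 48 — identical to its old value.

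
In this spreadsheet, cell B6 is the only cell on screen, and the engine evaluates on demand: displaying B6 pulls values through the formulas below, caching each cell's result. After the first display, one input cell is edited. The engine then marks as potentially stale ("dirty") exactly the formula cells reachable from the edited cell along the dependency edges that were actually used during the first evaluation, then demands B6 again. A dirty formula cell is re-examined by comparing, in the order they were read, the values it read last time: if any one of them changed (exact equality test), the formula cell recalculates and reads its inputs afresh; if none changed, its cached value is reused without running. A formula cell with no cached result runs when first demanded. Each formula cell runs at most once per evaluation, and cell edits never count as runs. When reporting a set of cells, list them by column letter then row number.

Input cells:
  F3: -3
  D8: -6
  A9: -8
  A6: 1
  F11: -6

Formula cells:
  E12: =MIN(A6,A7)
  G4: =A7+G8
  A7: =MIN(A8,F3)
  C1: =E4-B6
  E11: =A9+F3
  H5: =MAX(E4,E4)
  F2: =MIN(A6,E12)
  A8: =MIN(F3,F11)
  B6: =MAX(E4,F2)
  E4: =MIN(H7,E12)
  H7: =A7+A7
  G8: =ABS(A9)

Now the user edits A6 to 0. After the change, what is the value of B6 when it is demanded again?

Initial pass — values computed on the first demand:
  A8 = MIN(-3, -6) = -6
  A7 = MIN(-6, -3) = -6
  E12 = MIN(1, -6) = -6
  F2 = MIN(1, -6) = -6
  H7 = -6 + -6 = -12
  E4 = MIN(-12, -6) = -12
  B6 = MAX(-12, -6) = -6

Second demand — change propagation:
  E12: re-runs because A6 1->0; new result -6 (unchanged).
  E4: re-examined; everything it read last time is the same (H7 unchanged, E12 unchanged) — cache -12 kept, no run.
  F2: re-runs because A6 1->0; new result -6 (unchanged).
  B6: re-examined; everything it read last time is the same (E4 unchanged, F2 unchanged) — cache -6 kept, no run.

The important point: at E4 every value read last time is unchanged, so the dirty flag clears without a run.

B6 now evaluates to -6.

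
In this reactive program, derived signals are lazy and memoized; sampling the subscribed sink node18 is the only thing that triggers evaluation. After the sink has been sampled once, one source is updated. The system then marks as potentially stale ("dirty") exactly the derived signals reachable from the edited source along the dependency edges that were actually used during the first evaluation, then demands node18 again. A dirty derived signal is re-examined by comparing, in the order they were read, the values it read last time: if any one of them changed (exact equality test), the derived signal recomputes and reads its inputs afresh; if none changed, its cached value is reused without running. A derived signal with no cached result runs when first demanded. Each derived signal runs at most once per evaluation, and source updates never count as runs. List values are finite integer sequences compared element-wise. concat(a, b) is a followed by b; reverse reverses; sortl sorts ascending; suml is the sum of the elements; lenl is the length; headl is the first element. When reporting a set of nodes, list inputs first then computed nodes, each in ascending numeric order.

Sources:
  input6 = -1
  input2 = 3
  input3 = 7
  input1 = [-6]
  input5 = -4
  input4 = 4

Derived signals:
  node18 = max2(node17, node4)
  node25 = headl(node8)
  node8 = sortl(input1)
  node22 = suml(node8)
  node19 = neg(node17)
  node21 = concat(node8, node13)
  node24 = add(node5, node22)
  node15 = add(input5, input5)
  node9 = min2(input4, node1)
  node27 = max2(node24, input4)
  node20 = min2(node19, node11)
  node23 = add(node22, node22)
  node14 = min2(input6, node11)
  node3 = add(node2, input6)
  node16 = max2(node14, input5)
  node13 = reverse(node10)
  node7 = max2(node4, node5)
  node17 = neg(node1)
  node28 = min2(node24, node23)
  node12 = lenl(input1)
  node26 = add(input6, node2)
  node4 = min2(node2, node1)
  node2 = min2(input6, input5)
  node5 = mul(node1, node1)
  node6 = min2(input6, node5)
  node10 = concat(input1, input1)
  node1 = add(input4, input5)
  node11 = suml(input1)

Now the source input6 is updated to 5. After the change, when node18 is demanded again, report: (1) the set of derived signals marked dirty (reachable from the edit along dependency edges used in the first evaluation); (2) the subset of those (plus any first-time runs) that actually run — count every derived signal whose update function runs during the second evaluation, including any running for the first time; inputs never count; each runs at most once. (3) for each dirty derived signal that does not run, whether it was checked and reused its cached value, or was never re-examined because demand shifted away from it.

First demand of the output computes:
  node1 = add(4, -4) = 0
  node2 = min2(-1, -4) = -4
  node4 = min2(-4, 0) = -4
  node17 = neg(0) = 0
  node18 = max2(0, -4) = 0

After the edit, cleaning proceeds:
  node2: a read changed (input6 -1->5) — executes, giving -4 — identical to its old value.
  node4: dirty, but its reads are unchanged (node2 unchanged, node1 unchanged); cached -4 stands.
  node18: dirty, but its reads are unchanged (node17 unchanged, node4 unchanged); cached 0 stands.

Note the absorption at node2: it re-runs yet its value is the same, leaving the output's value untouched.

The edit dirties: node2, node4, node18.
1 derived signals run: node2.
Cache hits after checking: node4, node18.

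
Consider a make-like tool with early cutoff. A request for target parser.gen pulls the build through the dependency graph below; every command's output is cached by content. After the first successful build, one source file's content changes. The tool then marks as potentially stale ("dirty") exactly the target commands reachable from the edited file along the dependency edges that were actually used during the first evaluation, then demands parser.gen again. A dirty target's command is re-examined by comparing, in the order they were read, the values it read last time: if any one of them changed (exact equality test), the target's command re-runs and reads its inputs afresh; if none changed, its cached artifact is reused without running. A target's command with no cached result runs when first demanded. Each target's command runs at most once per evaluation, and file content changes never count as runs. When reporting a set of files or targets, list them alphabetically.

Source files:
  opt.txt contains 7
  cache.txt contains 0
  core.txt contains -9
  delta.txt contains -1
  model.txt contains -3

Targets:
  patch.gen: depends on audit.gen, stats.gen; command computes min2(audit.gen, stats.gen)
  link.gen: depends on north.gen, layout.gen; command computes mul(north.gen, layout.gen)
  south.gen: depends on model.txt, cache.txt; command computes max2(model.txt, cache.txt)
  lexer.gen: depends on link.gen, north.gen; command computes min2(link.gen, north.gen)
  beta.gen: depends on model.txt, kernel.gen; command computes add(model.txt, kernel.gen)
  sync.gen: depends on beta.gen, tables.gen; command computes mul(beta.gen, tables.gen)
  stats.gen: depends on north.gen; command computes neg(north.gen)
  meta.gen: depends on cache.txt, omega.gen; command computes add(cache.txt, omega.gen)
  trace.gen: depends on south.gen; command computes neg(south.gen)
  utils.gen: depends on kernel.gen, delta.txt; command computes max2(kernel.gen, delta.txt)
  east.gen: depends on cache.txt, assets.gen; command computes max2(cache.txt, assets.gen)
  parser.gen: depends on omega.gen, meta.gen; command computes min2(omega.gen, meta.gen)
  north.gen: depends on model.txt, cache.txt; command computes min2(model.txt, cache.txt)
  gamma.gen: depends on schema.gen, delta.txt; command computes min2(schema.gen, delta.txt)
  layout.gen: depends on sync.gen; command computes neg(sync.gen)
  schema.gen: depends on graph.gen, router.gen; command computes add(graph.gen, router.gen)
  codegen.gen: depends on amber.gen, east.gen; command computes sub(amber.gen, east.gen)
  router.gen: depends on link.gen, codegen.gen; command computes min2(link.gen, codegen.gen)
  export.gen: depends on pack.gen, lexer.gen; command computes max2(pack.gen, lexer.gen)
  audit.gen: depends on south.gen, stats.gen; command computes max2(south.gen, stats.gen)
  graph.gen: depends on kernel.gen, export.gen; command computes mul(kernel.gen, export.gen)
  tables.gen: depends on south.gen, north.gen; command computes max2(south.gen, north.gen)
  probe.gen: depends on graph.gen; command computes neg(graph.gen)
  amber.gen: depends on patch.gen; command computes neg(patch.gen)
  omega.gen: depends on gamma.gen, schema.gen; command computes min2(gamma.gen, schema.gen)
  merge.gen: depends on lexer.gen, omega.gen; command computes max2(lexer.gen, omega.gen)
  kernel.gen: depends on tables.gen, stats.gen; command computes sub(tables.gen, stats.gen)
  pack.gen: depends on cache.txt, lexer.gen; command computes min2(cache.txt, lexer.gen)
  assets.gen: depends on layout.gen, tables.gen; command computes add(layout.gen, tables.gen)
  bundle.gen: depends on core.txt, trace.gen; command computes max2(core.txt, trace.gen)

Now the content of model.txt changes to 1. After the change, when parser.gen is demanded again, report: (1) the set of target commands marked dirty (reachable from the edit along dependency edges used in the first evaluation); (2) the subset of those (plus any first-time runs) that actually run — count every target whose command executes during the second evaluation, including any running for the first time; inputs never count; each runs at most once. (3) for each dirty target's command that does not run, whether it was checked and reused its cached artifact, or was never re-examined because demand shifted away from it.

First demand of the output computes:
  north.gen = min2(-3, 0) = -3
  south.gen = max2(-3, 0) = 0
  stats.gen = neg(-3) = 3
  audit.gen = max2(0, 3) = 3
  patch.gen = min2(3, 3) = 3
  amber.gen = neg(3) = -3
  tables.gen = max2(0, -3) = 0
  kernel.gen = sub(0, 3) = -3
  beta.gen = add(-3, -3) = -6
  sync.gen = mul(-6, 0) = 0
  layout.gen = neg(0) = 0
  assets.gen = add(0, 0) = 0
  east.gen = max2(0, 0) = 0
  codegen.gen = sub(-3, 0) = -3
  link.gen = mul(-3, 0) = 0
  lexer.gen = min2(0, -3) = -3
  pack.gen = min2(0, -3) = -3
  export.gen = max2(-3, -3) = -3
  graph.gen = mul(-3, -3) = 9
  router.gen = min2(0, -3) = -3
  schema.gen = add(9, -3) = 6
  gamma.gen = min2(6, -1) = -1
  omega.gen = min2(-1, 6) = -1
  meta.gen = add(0, -1) = -1
  parser.gen = min2(-1, -1) = -1

After the edit, cleaning proceeds:
  north.gen: a read changed (model.txt -3->1) — executes, giving 0.
  south.gen: a read changed (model.txt -3->1) — executes, giving 1.
  stats.gen: a read changed (north.gen -3->0) — executes, giving 0.
  audit.gen: a read changed (south.gen 0->1; stats.gen 3->0) — executes, giving 1.
  patch.gen: a read changed (audit.gen 3->1; stats.gen 3->0) — executes, giving 0.
  amber.gen: a read changed (patch.gen 3->0) — executes, giving 0.
  tables.gen: a read changed (south.gen 0->1; north.gen -3->0) — executes, giving 1.
  kernel.gen: a read changed (tables.gen 0->1; stats.gen 3->0) — executes, giving 1.
  beta.gen: a read changed (model.txt -3->1; kernel.gen -3->1) — executes, giving 2.
  sync.gen: a read changed (beta.gen -6->2; tables.gen 0->1) — executes, giving 2.
  layout.gen: a read changed (sync.gen 0->2) — executes, giving -2.
  assets.gen: a read changed (layout.gen 0->-2; tables.gen 0->1) — executes, giving -1.
  east.gen: a read changed (assets.gen 0->-1) — executes, giving 0 — identical to its old value.
  codegen.gen: a read changed (amber.gen -3->0) — executes, giving 0.
  link.gen: a read changed (north.gen -3->0; layout.gen 0->-2) — executes, giving 0 — identical to its old value.
  lexer.gen: a read changed (north.gen -3->0) — executes, giving 0.
  pack.gen: a read changed (lexer.gen -3->0) — executes, giving 0.
  export.gen: a read changed (pack.gen -3->0; lexer.gen -3->0) — executes, giving 0.
  graph.gen: a read changed (kernel.gen -3->1; export.gen -3->0) — executes, giving 0.
  router.gen: a read changed (codegen.gen -3->0) — executes, giving 0.
  schema.gen: a read changed (graph.gen 9->0; router.gen -3->0) — executes, giving 0.
  gamma.gen: a read changed (schema.gen 6->0) — executes, giving -1 — identical to its old value.
  omega.gen: a read changed (schema.gen 6->0) — executes, giving -1 — identical to its old value.
  meta.gen: dirty, but its reads are unchanged (cache.txt unchanged, omega.gen unchanged); cached -1 stands.
  parser.gen: dirty, but its reads are unchanged (omega.gen unchanged, meta.gen unchanged); cached -1 stands.

Note where the cutoff bites: meta.gen is checked, finds nothing changed, and keeps its cache.

The edit dirties: amber.gen, assets.gen, audit.gen, beta.gen, codegen.gen, east.gen, export.gen, gamma.gen, graph.gen, kernel.gen, layout.gen, lexer.gen, link.gen, meta.gen, north.gen, omega.gen, pack.gen, parser.gen, patch.gen, router.gen, schema.gen, south.gen, stats.gen, sync.gen, tables.gen.
23 target commands run: amber.gen, assets.gen, audit.gen, beta.gen, codegen.gen, east.gen, export.gen, gamma.gen, graph.gen, kernel.gen, layout.gen, lexer.gen, link.gen, north.gen, omega.gen, pack.gen, patch.gen, router.gen, schema.gen, south.gen, stats.gen, sync.gen, tables.gen.
Cache hits after checking: meta.gen, parser.gen.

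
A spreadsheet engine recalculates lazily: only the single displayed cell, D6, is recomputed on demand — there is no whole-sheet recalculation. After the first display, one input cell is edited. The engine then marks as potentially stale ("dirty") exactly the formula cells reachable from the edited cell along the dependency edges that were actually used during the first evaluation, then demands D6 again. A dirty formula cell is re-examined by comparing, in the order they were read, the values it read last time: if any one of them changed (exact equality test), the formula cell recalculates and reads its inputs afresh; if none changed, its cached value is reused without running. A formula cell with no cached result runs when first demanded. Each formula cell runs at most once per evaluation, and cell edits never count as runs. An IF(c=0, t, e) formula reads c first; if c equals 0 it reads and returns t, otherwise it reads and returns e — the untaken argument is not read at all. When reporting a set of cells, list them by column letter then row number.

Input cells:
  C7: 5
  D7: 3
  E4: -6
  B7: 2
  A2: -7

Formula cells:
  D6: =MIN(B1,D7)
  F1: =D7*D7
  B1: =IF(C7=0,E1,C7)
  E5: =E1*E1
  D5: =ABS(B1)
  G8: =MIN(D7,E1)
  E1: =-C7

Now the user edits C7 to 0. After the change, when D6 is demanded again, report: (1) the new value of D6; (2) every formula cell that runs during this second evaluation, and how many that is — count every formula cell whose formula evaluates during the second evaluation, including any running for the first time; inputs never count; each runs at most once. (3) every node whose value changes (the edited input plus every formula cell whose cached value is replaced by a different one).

First evaluation (everything demanded from the output):
  B1 = IF(C7=0: C7=5 -> else branch C7) = 5
  D6 = MIN(5, 3) = 3

Propagation after the edit:
  E1: demanded for the first time — runs, produces 0.
  B1: runs — C7 5->0; C7 5->0; result 0.
  D6: runs — B1 5->0; result 0.

Key observation: a condition flipped, so demand reaches new nodes — E1 runs for the first time.

New value of D6: 0.
Formula cells that run: B1, D6, E1 — 3 in total.
Values that change: B1, C7, D6.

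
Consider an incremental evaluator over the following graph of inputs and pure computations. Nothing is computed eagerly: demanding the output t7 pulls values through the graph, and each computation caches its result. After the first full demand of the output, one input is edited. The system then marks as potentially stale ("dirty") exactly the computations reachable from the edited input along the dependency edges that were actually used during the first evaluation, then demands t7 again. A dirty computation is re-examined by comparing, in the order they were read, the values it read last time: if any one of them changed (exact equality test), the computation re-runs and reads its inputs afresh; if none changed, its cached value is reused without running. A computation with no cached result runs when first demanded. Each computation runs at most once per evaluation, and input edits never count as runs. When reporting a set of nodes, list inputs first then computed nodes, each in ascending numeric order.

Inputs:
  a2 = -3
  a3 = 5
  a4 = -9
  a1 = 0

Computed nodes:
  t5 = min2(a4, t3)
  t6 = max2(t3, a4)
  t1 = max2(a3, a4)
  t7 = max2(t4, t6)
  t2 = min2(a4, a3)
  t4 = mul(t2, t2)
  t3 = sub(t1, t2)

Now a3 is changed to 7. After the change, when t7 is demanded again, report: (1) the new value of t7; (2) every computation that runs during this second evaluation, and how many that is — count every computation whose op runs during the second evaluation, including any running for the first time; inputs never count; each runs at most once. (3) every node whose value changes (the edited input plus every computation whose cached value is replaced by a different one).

t7 now evaluates to 81.
Run set: t1, t2, t3, t6, t7 (5 run).
Changed values: a3, t1, t3, t6.
The important point: at t4 every value read last time is unchanged, so the dirty flag clears without a run.

Initial pass — values computed on the first demand:
  t1 = max2(5, -9) = 5
  t2 = min2(-9, 5) = -9
  t3 = sub(5, -9) = 14
  t4 = mul(-9, -9) = 81
  t6 = max2(14, -9) = 14
  t7 = max2(81, 14) = 81

Second demand — change propagation:
  t1: re-runs because a3 5->7; new result 7.
  t2: re-runs because a3 5->7; new result -9 (unchanged).
  t3: re-runs because t1 5->7; new result 16.
  t4: re-examined; everything it read last time is the same (t2 unchanged, t2 unchanged) — cache 81 kept, no run.
  t6: re-runs because t3 14->16; new result 16.
  t7: re-runs because t6 14->16; new result 81 (unchanged).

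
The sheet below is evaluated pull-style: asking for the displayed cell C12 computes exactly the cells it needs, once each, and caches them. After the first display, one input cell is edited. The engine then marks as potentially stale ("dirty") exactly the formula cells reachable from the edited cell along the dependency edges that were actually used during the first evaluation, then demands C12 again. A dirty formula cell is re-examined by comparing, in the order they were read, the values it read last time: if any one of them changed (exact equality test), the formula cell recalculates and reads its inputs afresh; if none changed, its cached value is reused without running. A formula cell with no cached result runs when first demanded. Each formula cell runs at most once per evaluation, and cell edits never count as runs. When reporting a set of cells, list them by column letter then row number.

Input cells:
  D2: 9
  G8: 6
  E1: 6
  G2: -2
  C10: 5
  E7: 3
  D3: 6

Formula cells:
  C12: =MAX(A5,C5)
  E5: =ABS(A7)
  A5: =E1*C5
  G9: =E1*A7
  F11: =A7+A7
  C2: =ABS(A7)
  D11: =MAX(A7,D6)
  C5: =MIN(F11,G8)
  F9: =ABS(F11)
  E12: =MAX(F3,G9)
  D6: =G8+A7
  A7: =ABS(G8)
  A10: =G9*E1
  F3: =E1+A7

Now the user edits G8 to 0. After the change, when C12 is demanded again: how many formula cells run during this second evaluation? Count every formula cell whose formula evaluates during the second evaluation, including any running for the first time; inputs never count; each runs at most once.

First demand of the output computes:
  A7 = ABS(6) = 6
  F11 = 6 + 6 = 12
  C5 = MIN(12, 6) = 6
  A5 = 6 * 6 = 36
  C12 = MAX(36, 6) = 36

After the edit, cleaning proceeds:
  A7: a read changed (G8 6->0) — executes, giving 0.
  F11: a read changed (A7 6->0; A7 6->0) — executes, giving 0.
  C5: a read changed (F11 12->0; G8 6->0) — executes, giving 0.
  A5: a read changed (C5 6->0) — executes, giving 0.
  C12: a read changed (A5 36->0; C5 6->0) — executes, giving 0.

5 formula cells run: A5, A7, C5, C12, F11.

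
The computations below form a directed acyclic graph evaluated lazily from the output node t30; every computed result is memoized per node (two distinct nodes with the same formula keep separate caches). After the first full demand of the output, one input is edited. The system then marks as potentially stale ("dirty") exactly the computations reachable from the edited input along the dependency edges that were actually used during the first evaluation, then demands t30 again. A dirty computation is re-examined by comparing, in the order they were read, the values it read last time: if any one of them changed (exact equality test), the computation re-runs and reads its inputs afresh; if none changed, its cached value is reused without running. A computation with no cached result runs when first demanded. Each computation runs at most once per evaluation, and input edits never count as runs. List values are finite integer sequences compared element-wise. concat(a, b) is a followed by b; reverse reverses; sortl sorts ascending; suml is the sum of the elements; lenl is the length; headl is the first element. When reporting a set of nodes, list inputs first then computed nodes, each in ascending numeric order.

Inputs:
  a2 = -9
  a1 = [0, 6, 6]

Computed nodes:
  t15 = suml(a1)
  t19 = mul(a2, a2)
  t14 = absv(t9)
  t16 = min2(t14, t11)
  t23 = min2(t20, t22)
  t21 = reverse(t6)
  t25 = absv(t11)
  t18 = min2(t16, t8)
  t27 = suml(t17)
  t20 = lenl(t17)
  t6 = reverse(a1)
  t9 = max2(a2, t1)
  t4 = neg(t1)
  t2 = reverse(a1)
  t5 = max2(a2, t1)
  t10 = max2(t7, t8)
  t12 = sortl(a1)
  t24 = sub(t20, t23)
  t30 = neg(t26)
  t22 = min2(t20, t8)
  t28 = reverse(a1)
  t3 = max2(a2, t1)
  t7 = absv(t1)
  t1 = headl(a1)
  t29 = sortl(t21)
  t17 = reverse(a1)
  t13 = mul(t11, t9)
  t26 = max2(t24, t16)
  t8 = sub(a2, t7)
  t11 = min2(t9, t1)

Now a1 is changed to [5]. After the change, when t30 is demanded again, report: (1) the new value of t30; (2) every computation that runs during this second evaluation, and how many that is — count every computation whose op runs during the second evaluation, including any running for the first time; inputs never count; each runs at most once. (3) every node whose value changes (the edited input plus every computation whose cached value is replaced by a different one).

Demanding t30 again yields -15.
14 computations run: t1, t7, t8, t9, t11, t14, t16, t17, t20, t22, t23, t24, t26, t30.
The nodes whose values change: a1, t1, t7, t8, t9, t11, t14, t16, t17, t20, t22, t23, t24, t26, t30.

First demand of the output computes:
  t1 = headl([0, 6, 6]) = 0
  t7 = absv(0) = 0
  t8 = sub(-9, 0) = -9
  t9 = max2(-9, 0) = 0
  t11 = min2(0, 0) = 0
  t14 = absv(0) = 0
  t16 = min2(0, 0) = 0
  t17 = reverse([0, 6, 6]) = [6, 6, 0]
  t20 = lenl([6, 6, 0]) = 3
  t22 = min2(3, -9) = -9
  t23 = min2(3, -9) = -9
  t24 = sub(3, -9) = 12
  t26 = max2(12, 0) = 12
  t30 = neg(12) = -12

After the edit, cleaning proceeds:
  t1: a read changed (a1 [0, 6, 6]->[5]) — executes, giving 5.
  t7: a read changed (t1 0->5) — executes, giving 5.
  t8: a read changed (t7 0->5) — executes, giving -14.
  t9: a read changed (t1 0->5) — executes, giving 5.
  t11: a read changed (t9 0->5; t1 0->5) — executes, giving 5.
  t14: a read changed (t9 0->5) — executes, giving 5.
  t16: a read changed (t14 0->5; t11 0->5) — executes, giving 5.
  t17: a read changed (a1 [0, 6, 6]->[5]) — executes, giving [5].
  t20: a read changed (t17 [6, 6, 0]->[5]) — executes, giving 1.
  t22: a read changed (t20 3->1; t8 -9->-14) — executes, giving -14.
  t23: a read changed (t20 3->1; t22 -9->-14) — executes, giving -14.
  t24: a read changed (t20 3->1; t23 -9->-14) — executes, giving 15.
  t26: a read changed (t24 12->15; t16 0->5) — executes, giving 15.
  t30: a read changed (t26 12->15) — executes, giving -15.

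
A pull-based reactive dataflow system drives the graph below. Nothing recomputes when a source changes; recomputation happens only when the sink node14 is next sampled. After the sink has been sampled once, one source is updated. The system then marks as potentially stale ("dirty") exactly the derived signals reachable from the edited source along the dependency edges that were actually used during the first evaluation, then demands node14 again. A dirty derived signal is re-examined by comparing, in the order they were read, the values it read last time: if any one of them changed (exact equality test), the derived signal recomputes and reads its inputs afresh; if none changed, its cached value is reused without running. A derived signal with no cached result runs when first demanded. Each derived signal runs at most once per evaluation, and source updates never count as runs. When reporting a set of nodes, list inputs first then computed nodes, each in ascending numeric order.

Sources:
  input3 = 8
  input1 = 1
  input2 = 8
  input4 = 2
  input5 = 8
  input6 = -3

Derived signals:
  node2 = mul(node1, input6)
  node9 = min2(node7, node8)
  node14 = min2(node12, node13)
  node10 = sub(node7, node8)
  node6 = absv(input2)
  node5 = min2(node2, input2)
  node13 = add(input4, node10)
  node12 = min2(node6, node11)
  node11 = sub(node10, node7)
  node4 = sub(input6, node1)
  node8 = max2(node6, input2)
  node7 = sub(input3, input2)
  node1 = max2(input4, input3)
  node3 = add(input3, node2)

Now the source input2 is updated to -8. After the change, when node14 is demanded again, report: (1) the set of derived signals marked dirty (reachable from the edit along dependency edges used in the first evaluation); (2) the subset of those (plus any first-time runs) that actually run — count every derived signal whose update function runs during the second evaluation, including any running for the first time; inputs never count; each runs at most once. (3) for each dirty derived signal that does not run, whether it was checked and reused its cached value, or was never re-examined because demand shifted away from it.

First evaluation (everything demanded from the output):
  node6 = absv(8) = 8
  node7 = sub(8, 8) = 0
  node8 = max2(8, 8) = 8
  node10 = sub(0, 8) = -8
  node11 = sub(-8, 0) = -8
  node12 = min2(8, -8) = -8
  node13 = add(2, -8) = -6
  node14 = min2(-8, -6) = -8

Propagation after the edit:
  node6: runs — input2 8->-8; result 8 (same value as before).
  node7: runs — input2 8->-8; result 16.
  node8: runs — input2 8->-8; result 8 (same value as before).
  node10: runs — node7 0->16; result 8.
  node11: runs — node10 -8->8; node7 0->16; result -8 (same value as before).
  node12: checked — values it read are unchanged (node6 unchanged, node11 unchanged); reused cached -8 without running.
  node13: runs — node10 -8->8; result 10.
  node14: runs — node13 -6->10; result -8 (same value as before).

Key observation: the cutoff stops propagation at node12 — its inputs' values are unchanged, so it reuses its cache.

Marked dirty: node6, node7, node8, node10, node11, node12, node13, node14.
Derived signals that run: node6, node7, node8, node10, node11, node13, node14 — 7 in total.
Checked but reused from cache: node12.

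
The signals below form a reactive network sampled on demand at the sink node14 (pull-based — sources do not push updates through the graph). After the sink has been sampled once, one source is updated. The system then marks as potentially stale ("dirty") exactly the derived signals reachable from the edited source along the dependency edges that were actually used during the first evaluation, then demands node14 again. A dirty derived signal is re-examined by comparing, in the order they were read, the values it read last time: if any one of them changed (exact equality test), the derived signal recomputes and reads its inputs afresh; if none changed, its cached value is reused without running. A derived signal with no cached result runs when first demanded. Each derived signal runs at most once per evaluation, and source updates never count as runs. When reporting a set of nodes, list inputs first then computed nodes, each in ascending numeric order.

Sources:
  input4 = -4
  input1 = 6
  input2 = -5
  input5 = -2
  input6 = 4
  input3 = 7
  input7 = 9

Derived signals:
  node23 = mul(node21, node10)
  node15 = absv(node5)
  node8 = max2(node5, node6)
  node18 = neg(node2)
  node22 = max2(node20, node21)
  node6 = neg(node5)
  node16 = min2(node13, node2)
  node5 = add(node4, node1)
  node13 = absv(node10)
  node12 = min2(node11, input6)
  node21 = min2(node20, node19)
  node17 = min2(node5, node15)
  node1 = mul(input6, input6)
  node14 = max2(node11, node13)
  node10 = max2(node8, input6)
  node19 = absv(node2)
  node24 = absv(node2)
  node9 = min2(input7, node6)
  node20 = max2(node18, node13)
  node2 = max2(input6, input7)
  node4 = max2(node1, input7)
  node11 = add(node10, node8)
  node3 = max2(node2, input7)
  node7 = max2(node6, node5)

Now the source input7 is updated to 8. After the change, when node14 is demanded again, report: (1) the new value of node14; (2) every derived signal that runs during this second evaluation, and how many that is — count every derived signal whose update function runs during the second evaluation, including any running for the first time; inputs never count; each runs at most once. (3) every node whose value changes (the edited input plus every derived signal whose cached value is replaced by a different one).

Initial pass — values computed on the first demand:
  node1 = mul(4, 4) = 16
  node4 = max2(16, 9) = 16
  node5 = add(16, 16) = 32
  node6 = neg(32) = -32
  node8 = max2(32, -32) = 32
  node10 = max2(32, 4) = 32
  node11 = add(32, 32) = 64
  node13 = absv(32) = 32
  node14 = max2(64, 32) = 64

Second demand — change propagation:
  node4: re-runs because input7 9->8; new result 16 (unchanged).
  node5: re-examined; everything it read last time is the same (node4 unchanged, node1 unchanged) — cache 32 kept, no run.
  node6: re-examined; everything it read last time is the same (node5 unchanged) — cache -32 kept, no run.
  node8: re-examined; everything it read last time is the same (node5 unchanged, node6 unchanged) — cache 32 kept, no run.
  node10: re-examined; everything it read last time is the same (node8 unchanged, input6 unchanged) — cache 32 kept, no run.
  node11: re-examined; everything it read last time is the same (node10 unchanged, node8 unchanged) — cache 64 kept, no run.
  node13: re-examined; everything it read last time is the same (node10 unchanged) — cache 32 kept, no run.
  node14: re-examined; everything it read last time is the same (node11 unchanged, node13 unchanged) — cache 64 kept, no run.

The important point: node4 recomputes to an identical value, and the output ends up unchanged.

node14 now evaluates to 64.
Run set: node4 (1 run).
Changed values: input7.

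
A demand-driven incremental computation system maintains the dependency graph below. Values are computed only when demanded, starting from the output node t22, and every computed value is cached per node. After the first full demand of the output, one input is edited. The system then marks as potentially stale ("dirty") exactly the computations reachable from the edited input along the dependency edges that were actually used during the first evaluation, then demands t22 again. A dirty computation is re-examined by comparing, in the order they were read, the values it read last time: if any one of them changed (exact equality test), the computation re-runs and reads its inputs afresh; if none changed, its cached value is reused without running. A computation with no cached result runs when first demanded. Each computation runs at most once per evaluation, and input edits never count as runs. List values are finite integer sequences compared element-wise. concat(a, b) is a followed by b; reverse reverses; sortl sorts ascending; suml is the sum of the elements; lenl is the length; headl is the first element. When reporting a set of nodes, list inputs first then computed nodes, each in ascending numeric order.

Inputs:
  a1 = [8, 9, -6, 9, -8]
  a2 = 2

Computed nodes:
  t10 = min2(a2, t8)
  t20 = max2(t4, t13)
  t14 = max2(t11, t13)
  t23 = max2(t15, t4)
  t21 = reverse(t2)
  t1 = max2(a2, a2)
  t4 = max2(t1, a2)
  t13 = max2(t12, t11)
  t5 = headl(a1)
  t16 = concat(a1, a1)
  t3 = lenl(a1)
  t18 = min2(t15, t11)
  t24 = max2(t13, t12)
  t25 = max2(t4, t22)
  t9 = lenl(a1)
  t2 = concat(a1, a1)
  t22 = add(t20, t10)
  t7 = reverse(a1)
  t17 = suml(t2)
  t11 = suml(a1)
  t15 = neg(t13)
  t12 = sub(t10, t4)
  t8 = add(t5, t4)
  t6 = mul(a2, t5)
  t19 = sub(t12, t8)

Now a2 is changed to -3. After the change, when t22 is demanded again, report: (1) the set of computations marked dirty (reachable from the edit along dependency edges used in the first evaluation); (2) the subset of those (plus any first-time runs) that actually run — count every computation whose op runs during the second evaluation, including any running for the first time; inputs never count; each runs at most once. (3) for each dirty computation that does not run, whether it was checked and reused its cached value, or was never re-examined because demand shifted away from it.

First evaluation (everything demanded from the output):
  t1 = max2(2, 2) = 2
  t4 = max2(2, 2) = 2
  t5 = headl([8, 9, -6, 9, -8]) = 8
  t8 = add(8, 2) = 10
  t10 = min2(2, 10) = 2
  t11 = suml([8, 9, -6, 9, -8]) = 12
  t12 = sub(2, 2) = 0
  t13 = max2(0, 12) = 12
  t20 = max2(2, 12) = 12
  t22 = add(12, 2) = 14

Propagation after the edit:
  t1: runs — a2 2->-3; a2 2->-3; result -3.
  t4: runs — t1 2->-3; a2 2->-3; result -3.
  t8: runs — t4 2->-3; result 5.
  t10: runs — a2 2->-3; t8 10->5; result -3.
  t12: runs — t10 2->-3; t4 2->-3; result 0 (same value as before).
  t13: checked — values it read are unchanged (t12 unchanged, t11 unchanged); reused cached 12 without running.
  t20: runs — t4 2->-3; result 12 (same value as before).
  t22: runs — t10 2->-3; result 9.

Key observation: the cutoff stops propagation at t13 — its inputs' values are unchanged, so it reuses its cache.

Marked dirty: t1, t4, t8, t10, t12, t13, t20, t22.
Computations that run: t1, t4, t8, t10, t12, t20, t22 — 7 in total.
Checked but reused from cache: t13.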